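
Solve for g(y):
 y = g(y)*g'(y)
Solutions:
 g(y) = -sqrt(C1 + y^2)
 g(y) = sqrt(C1 + y^2)


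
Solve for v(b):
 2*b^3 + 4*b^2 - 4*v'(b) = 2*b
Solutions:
 v(b) = C1 + b^4/8 + b^3/3 - b^2/4


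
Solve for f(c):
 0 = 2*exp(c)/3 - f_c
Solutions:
 f(c) = C1 + 2*exp(c)/3


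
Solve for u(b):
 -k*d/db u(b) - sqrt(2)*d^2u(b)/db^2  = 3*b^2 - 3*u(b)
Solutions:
 u(b) = C1*exp(sqrt(2)*b*(-k + sqrt(k^2 + 12*sqrt(2)))/4) + C2*exp(-sqrt(2)*b*(k + sqrt(k^2 + 12*sqrt(2)))/4) + b^2 + 2*b*k/3 + 2*k^2/9 + 2*sqrt(2)/3


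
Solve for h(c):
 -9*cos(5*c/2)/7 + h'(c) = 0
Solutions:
 h(c) = C1 + 18*sin(5*c/2)/35


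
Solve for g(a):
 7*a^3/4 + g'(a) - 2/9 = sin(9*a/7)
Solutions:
 g(a) = C1 - 7*a^4/16 + 2*a/9 - 7*cos(9*a/7)/9


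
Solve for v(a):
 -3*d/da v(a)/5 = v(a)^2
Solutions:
 v(a) = 3/(C1 + 5*a)


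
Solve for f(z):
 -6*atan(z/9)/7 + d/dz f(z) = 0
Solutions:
 f(z) = C1 + 6*z*atan(z/9)/7 - 27*log(z^2 + 81)/7


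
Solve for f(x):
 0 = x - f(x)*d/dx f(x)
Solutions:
 f(x) = -sqrt(C1 + x^2)
 f(x) = sqrt(C1 + x^2)


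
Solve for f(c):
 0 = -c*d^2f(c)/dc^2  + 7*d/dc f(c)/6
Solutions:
 f(c) = C1 + C2*c^(13/6)


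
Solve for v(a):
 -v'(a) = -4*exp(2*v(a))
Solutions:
 v(a) = log(-sqrt(-1/(C1 + 4*a))) - log(2)/2
 v(a) = log(-1/(C1 + 4*a))/2 - log(2)/2


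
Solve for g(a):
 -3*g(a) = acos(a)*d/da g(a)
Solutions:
 g(a) = C1*exp(-3*Integral(1/acos(a), a))


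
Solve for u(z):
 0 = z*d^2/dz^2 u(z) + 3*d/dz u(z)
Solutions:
 u(z) = C1 + C2/z^2


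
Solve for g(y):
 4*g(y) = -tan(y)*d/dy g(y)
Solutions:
 g(y) = C1/sin(y)^4


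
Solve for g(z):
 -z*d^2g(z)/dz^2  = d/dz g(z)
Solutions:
 g(z) = C1 + C2*log(z)


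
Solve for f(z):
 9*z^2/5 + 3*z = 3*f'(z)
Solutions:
 f(z) = C1 + z^3/5 + z^2/2


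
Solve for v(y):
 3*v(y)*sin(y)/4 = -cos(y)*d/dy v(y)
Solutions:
 v(y) = C1*cos(y)^(3/4)


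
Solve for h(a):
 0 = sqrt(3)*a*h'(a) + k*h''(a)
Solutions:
 h(a) = C1 + C2*sqrt(k)*erf(sqrt(2)*3^(1/4)*a*sqrt(1/k)/2)


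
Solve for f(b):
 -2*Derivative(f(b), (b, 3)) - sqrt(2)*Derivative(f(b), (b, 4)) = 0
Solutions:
 f(b) = C1 + C2*b + C3*b^2 + C4*exp(-sqrt(2)*b)


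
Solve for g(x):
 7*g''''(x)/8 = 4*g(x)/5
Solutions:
 g(x) = C1*exp(-2*2^(1/4)*35^(3/4)*x/35) + C2*exp(2*2^(1/4)*35^(3/4)*x/35) + C3*sin(2*2^(1/4)*35^(3/4)*x/35) + C4*cos(2*2^(1/4)*35^(3/4)*x/35)


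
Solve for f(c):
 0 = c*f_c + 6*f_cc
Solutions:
 f(c) = C1 + C2*erf(sqrt(3)*c/6)


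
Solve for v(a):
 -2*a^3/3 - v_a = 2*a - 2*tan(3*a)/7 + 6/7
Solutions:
 v(a) = C1 - a^4/6 - a^2 - 6*a/7 - 2*log(cos(3*a))/21


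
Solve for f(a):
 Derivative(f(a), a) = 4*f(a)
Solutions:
 f(a) = C1*exp(4*a)


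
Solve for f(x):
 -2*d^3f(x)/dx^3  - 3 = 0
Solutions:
 f(x) = C1 + C2*x + C3*x^2 - x^3/4


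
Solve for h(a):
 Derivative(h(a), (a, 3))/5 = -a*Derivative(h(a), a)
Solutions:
 h(a) = C1 + Integral(C2*airyai(-5^(1/3)*a) + C3*airybi(-5^(1/3)*a), a)


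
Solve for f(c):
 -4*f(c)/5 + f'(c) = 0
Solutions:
 f(c) = C1*exp(4*c/5)


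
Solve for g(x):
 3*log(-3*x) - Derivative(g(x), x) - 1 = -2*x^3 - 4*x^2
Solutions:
 g(x) = C1 + x^4/2 + 4*x^3/3 + 3*x*log(-x) + x*(-4 + 3*log(3))


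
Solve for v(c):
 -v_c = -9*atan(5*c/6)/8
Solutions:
 v(c) = C1 + 9*c*atan(5*c/6)/8 - 27*log(25*c^2 + 36)/40


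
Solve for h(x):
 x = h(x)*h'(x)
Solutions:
 h(x) = -sqrt(C1 + x^2)
 h(x) = sqrt(C1 + x^2)


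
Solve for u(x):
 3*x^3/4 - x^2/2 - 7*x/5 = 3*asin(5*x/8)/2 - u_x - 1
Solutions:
 u(x) = C1 - 3*x^4/16 + x^3/6 + 7*x^2/10 + 3*x*asin(5*x/8)/2 - x + 3*sqrt(64 - 25*x^2)/10


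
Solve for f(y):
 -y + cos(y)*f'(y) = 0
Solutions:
 f(y) = C1 + Integral(y/cos(y), y)


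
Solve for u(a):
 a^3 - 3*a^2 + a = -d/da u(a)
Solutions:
 u(a) = C1 - a^4/4 + a^3 - a^2/2


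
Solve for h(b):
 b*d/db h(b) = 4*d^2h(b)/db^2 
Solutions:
 h(b) = C1 + C2*erfi(sqrt(2)*b/4)


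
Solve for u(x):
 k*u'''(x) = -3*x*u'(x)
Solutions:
 u(x) = C1 + Integral(C2*airyai(3^(1/3)*x*(-1/k)^(1/3)) + C3*airybi(3^(1/3)*x*(-1/k)^(1/3)), x)


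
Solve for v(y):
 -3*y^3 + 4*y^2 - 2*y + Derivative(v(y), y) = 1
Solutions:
 v(y) = C1 + 3*y^4/4 - 4*y^3/3 + y^2 + y


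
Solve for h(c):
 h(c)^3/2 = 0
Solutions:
 h(c) = 0


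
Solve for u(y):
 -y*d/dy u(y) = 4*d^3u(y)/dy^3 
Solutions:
 u(y) = C1 + Integral(C2*airyai(-2^(1/3)*y/2) + C3*airybi(-2^(1/3)*y/2), y)


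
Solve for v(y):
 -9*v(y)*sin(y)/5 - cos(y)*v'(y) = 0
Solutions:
 v(y) = C1*cos(y)^(9/5)


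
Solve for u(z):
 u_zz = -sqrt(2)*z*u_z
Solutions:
 u(z) = C1 + C2*erf(2^(3/4)*z/2)


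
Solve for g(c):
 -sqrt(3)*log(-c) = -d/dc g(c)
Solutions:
 g(c) = C1 + sqrt(3)*c*log(-c) - sqrt(3)*c


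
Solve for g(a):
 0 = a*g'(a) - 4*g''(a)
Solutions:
 g(a) = C1 + C2*erfi(sqrt(2)*a/4)


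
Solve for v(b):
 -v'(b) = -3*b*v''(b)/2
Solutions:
 v(b) = C1 + C2*b^(5/3)


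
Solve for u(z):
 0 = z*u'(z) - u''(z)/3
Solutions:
 u(z) = C1 + C2*erfi(sqrt(6)*z/2)


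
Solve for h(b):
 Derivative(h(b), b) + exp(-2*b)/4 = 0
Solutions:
 h(b) = C1 + exp(-2*b)/8


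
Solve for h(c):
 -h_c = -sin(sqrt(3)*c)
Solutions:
 h(c) = C1 - sqrt(3)*cos(sqrt(3)*c)/3


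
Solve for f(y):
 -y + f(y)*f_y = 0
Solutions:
 f(y) = -sqrt(C1 + y^2)
 f(y) = sqrt(C1 + y^2)


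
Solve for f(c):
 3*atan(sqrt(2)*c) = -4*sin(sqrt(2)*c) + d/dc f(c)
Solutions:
 f(c) = C1 + 3*c*atan(sqrt(2)*c) - 3*sqrt(2)*log(2*c^2 + 1)/4 - 2*sqrt(2)*cos(sqrt(2)*c)


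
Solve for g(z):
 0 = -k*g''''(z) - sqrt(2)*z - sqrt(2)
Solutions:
 g(z) = C1 + C2*z + C3*z^2 + C4*z^3 - sqrt(2)*z^5/(120*k) - sqrt(2)*z^4/(24*k)


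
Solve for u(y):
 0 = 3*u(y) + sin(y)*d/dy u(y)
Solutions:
 u(y) = C1*(cos(y) + 1)^(3/2)/(cos(y) - 1)^(3/2)


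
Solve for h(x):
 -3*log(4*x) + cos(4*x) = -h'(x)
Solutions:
 h(x) = C1 + 3*x*log(x) - 3*x + 6*x*log(2) - sin(4*x)/4


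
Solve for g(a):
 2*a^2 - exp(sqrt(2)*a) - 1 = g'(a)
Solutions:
 g(a) = C1 + 2*a^3/3 - a - sqrt(2)*exp(sqrt(2)*a)/2


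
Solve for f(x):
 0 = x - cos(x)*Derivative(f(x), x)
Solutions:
 f(x) = C1 + Integral(x/cos(x), x)


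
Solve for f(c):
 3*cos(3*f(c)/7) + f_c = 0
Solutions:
 3*c - 7*log(sin(3*f(c)/7) - 1)/6 + 7*log(sin(3*f(c)/7) + 1)/6 = C1


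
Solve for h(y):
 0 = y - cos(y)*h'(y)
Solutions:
 h(y) = C1 + Integral(y/cos(y), y)


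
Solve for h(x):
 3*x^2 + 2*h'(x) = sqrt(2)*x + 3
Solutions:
 h(x) = C1 - x^3/2 + sqrt(2)*x^2/4 + 3*x/2


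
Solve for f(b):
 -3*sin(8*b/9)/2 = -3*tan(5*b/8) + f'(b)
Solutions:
 f(b) = C1 - 24*log(cos(5*b/8))/5 + 27*cos(8*b/9)/16


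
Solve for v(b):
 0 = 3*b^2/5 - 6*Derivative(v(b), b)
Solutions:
 v(b) = C1 + b^3/30


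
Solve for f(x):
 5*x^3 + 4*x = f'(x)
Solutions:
 f(x) = C1 + 5*x^4/4 + 2*x^2


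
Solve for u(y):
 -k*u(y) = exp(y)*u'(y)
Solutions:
 u(y) = C1*exp(k*exp(-y))


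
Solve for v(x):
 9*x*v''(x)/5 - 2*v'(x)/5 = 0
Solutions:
 v(x) = C1 + C2*x^(11/9)


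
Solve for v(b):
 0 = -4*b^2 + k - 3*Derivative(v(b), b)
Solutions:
 v(b) = C1 - 4*b^3/9 + b*k/3


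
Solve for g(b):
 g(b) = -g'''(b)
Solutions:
 g(b) = C3*exp(-b) + (C1*sin(sqrt(3)*b/2) + C2*cos(sqrt(3)*b/2))*exp(b/2)


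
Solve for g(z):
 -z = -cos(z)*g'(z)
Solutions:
 g(z) = C1 + Integral(z/cos(z), z)


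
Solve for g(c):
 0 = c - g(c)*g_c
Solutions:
 g(c) = -sqrt(C1 + c^2)
 g(c) = sqrt(C1 + c^2)


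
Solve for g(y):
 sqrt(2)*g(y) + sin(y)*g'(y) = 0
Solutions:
 g(y) = C1*(cos(y) + 1)^(sqrt(2)/2)/(cos(y) - 1)^(sqrt(2)/2)


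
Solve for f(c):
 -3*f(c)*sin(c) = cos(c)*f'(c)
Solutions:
 f(c) = C1*cos(c)^3


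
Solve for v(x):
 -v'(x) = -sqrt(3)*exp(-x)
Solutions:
 v(x) = C1 - sqrt(3)*exp(-x)


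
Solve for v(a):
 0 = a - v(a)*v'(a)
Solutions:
 v(a) = -sqrt(C1 + a^2)
 v(a) = sqrt(C1 + a^2)


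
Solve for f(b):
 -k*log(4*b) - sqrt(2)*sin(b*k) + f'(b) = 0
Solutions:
 f(b) = C1 + b*k*(log(b) - 1) + 2*b*k*log(2) + sqrt(2)*Piecewise((-cos(b*k)/k, Ne(k, 0)), (0, True))


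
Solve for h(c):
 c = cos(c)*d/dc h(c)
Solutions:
 h(c) = C1 + Integral(c/cos(c), c)


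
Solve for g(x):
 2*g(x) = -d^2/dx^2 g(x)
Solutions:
 g(x) = C1*sin(sqrt(2)*x) + C2*cos(sqrt(2)*x)


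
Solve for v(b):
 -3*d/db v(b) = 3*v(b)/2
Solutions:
 v(b) = C1*exp(-b/2)


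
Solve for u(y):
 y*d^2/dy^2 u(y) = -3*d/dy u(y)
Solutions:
 u(y) = C1 + C2/y^2


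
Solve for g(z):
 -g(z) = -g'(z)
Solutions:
 g(z) = C1*exp(z)


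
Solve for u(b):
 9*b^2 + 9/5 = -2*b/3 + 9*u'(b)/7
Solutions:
 u(b) = C1 + 7*b^3/3 + 7*b^2/27 + 7*b/5


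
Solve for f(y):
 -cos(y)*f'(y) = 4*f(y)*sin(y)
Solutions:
 f(y) = C1*cos(y)^4


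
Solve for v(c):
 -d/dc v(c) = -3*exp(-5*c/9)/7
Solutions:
 v(c) = C1 - 27*exp(-5*c/9)/35


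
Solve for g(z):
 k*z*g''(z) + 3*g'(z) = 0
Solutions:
 g(z) = C1 + z^(((re(k) - 3)*re(k) + im(k)^2)/(re(k)^2 + im(k)^2))*(C2*sin(3*log(z)*Abs(im(k))/(re(k)^2 + im(k)^2)) + C3*cos(3*log(z)*im(k)/(re(k)^2 + im(k)^2)))


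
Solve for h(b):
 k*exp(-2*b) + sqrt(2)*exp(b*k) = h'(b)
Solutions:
 h(b) = C1 - k*exp(-2*b)/2 + sqrt(2)*exp(b*k)/k


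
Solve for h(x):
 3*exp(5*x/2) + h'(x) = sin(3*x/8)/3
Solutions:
 h(x) = C1 - 6*exp(5*x/2)/5 - 8*cos(3*x/8)/9


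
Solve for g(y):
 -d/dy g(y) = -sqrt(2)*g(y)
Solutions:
 g(y) = C1*exp(sqrt(2)*y)


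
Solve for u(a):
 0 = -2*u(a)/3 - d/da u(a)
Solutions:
 u(a) = C1*exp(-2*a/3)


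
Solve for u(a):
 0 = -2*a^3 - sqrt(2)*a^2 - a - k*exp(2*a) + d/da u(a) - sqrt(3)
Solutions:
 u(a) = C1 + a^4/2 + sqrt(2)*a^3/3 + a^2/2 + sqrt(3)*a + k*exp(2*a)/2


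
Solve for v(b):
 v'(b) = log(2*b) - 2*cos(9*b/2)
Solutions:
 v(b) = C1 + b*log(b) - b + b*log(2) - 4*sin(9*b/2)/9


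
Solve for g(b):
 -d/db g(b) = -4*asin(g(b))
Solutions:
 Integral(1/asin(_y), (_y, g(b))) = C1 + 4*b


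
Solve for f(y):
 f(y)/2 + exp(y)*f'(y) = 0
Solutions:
 f(y) = C1*exp(exp(-y)/2)


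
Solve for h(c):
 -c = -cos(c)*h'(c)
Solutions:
 h(c) = C1 + Integral(c/cos(c), c)


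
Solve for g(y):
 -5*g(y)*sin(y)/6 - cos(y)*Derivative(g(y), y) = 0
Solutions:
 g(y) = C1*cos(y)^(5/6)


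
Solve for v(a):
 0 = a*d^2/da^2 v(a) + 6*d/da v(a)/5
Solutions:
 v(a) = C1 + C2/a^(1/5)


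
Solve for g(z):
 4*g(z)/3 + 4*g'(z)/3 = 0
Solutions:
 g(z) = C1*exp(-z)


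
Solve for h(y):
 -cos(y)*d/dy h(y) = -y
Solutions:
 h(y) = C1 + Integral(y/cos(y), y)


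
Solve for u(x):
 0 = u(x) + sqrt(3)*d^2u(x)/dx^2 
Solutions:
 u(x) = C1*sin(3^(3/4)*x/3) + C2*cos(3^(3/4)*x/3)


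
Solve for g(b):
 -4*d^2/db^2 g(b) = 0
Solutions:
 g(b) = C1 + C2*b


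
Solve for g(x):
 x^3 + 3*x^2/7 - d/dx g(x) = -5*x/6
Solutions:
 g(x) = C1 + x^4/4 + x^3/7 + 5*x^2/12


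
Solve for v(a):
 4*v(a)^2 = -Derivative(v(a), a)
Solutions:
 v(a) = 1/(C1 + 4*a)


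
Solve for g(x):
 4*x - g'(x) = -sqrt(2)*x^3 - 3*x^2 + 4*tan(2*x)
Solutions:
 g(x) = C1 + sqrt(2)*x^4/4 + x^3 + 2*x^2 + 2*log(cos(2*x))


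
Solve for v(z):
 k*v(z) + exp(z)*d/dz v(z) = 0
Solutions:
 v(z) = C1*exp(k*exp(-z))


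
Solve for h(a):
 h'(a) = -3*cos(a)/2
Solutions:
 h(a) = C1 - 3*sin(a)/2


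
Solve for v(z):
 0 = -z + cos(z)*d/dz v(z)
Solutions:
 v(z) = C1 + Integral(z/cos(z), z)


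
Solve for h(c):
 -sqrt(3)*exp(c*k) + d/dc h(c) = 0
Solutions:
 h(c) = C1 + sqrt(3)*exp(c*k)/k


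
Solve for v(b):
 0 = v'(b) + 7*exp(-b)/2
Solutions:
 v(b) = C1 + 7*exp(-b)/2


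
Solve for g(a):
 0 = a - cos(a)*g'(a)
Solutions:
 g(a) = C1 + Integral(a/cos(a), a)


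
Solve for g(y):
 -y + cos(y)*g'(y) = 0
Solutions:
 g(y) = C1 + Integral(y/cos(y), y)


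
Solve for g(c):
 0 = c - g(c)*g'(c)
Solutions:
 g(c) = -sqrt(C1 + c^2)
 g(c) = sqrt(C1 + c^2)


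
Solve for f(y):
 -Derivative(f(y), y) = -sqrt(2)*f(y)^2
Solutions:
 f(y) = -1/(C1 + sqrt(2)*y)


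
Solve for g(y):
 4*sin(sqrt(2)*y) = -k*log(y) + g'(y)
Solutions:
 g(y) = C1 + k*y*(log(y) - 1) - 2*sqrt(2)*cos(sqrt(2)*y)


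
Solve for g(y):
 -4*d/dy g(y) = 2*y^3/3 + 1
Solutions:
 g(y) = C1 - y^4/24 - y/4


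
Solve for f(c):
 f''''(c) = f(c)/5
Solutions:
 f(c) = C1*exp(-5^(3/4)*c/5) + C2*exp(5^(3/4)*c/5) + C3*sin(5^(3/4)*c/5) + C4*cos(5^(3/4)*c/5)


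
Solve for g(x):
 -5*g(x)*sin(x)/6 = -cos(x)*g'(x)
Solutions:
 g(x) = C1/cos(x)^(5/6)


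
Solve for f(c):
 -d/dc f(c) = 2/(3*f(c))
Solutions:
 f(c) = -sqrt(C1 - 12*c)/3
 f(c) = sqrt(C1 - 12*c)/3


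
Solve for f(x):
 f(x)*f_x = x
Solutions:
 f(x) = -sqrt(C1 + x^2)
 f(x) = sqrt(C1 + x^2)


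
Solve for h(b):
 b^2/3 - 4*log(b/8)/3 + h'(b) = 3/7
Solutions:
 h(b) = C1 - b^3/9 + 4*b*log(b)/3 - 4*b*log(2) - 19*b/21


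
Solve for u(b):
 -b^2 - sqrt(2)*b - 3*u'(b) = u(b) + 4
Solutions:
 u(b) = C1*exp(-b/3) - b^2 - sqrt(2)*b + 6*b - 22 + 3*sqrt(2)


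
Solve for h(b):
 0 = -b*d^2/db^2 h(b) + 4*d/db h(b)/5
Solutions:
 h(b) = C1 + C2*b^(9/5)


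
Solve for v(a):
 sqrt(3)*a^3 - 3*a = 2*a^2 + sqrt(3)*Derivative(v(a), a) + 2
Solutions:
 v(a) = C1 + a^4/4 - 2*sqrt(3)*a^3/9 - sqrt(3)*a^2/2 - 2*sqrt(3)*a/3


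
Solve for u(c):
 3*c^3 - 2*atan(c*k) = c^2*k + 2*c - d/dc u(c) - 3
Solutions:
 u(c) = C1 - 3*c^4/4 + c^3*k/3 + c^2 - 3*c + 2*Piecewise((c*atan(c*k) - log(c^2*k^2 + 1)/(2*k), Ne(k, 0)), (0, True))


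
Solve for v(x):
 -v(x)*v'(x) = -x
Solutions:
 v(x) = -sqrt(C1 + x^2)
 v(x) = sqrt(C1 + x^2)


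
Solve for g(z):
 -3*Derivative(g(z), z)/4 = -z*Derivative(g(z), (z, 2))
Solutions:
 g(z) = C1 + C2*z^(7/4)


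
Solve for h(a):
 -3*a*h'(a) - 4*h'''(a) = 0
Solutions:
 h(a) = C1 + Integral(C2*airyai(-6^(1/3)*a/2) + C3*airybi(-6^(1/3)*a/2), a)


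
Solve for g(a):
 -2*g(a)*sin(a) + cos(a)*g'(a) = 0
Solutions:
 g(a) = C1/cos(a)^2


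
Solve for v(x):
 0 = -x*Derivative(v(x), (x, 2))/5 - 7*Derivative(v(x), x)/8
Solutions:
 v(x) = C1 + C2/x^(27/8)


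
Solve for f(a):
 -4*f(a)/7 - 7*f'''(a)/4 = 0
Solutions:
 f(a) = C3*exp(-2*14^(1/3)*a/7) + (C1*sin(14^(1/3)*sqrt(3)*a/7) + C2*cos(14^(1/3)*sqrt(3)*a/7))*exp(14^(1/3)*a/7)


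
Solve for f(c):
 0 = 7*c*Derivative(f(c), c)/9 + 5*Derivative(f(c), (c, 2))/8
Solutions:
 f(c) = C1 + C2*erf(2*sqrt(35)*c/15)


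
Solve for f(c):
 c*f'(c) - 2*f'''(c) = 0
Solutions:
 f(c) = C1 + Integral(C2*airyai(2^(2/3)*c/2) + C3*airybi(2^(2/3)*c/2), c)


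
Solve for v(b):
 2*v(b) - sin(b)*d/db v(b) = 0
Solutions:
 v(b) = C1*(cos(b) - 1)/(cos(b) + 1)


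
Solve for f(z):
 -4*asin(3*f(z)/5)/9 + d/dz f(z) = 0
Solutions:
 Integral(1/asin(3*_y/5), (_y, f(z))) = C1 + 4*z/9


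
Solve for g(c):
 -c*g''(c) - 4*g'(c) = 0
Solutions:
 g(c) = C1 + C2/c^3


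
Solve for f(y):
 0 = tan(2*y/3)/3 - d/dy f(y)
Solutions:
 f(y) = C1 - log(cos(2*y/3))/2


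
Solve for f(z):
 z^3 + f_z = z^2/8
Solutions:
 f(z) = C1 - z^4/4 + z^3/24


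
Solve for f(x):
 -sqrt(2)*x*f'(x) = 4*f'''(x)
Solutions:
 f(x) = C1 + Integral(C2*airyai(-sqrt(2)*x/2) + C3*airybi(-sqrt(2)*x/2), x)


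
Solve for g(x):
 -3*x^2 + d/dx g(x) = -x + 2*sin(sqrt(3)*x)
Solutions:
 g(x) = C1 + x^3 - x^2/2 - 2*sqrt(3)*cos(sqrt(3)*x)/3


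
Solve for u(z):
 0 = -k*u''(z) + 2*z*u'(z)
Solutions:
 u(z) = C1 + C2*erf(z*sqrt(-1/k))/sqrt(-1/k)


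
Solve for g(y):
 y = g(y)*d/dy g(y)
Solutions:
 g(y) = -sqrt(C1 + y^2)
 g(y) = sqrt(C1 + y^2)


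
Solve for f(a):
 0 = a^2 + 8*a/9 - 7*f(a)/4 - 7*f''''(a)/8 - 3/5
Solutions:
 f(a) = 4*a^2/7 + 32*a/63 + (C1*sin(2^(3/4)*a/2) + C2*cos(2^(3/4)*a/2))*exp(-2^(3/4)*a/2) + (C3*sin(2^(3/4)*a/2) + C4*cos(2^(3/4)*a/2))*exp(2^(3/4)*a/2) - 12/35


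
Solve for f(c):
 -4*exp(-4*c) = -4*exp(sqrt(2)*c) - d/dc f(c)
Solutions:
 f(c) = C1 - 2*sqrt(2)*exp(sqrt(2)*c) - exp(-4*c)


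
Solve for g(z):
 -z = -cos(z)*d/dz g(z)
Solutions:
 g(z) = C1 + Integral(z/cos(z), z)


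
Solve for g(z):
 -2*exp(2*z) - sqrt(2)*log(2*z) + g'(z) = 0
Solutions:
 g(z) = C1 + sqrt(2)*z*log(z) + sqrt(2)*z*(-1 + log(2)) + exp(2*z)


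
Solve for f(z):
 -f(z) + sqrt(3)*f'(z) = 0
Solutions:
 f(z) = C1*exp(sqrt(3)*z/3)


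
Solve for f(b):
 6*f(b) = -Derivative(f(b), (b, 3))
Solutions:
 f(b) = C3*exp(-6^(1/3)*b) + (C1*sin(2^(1/3)*3^(5/6)*b/2) + C2*cos(2^(1/3)*3^(5/6)*b/2))*exp(6^(1/3)*b/2)


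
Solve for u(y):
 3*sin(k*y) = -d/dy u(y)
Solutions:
 u(y) = C1 + 3*cos(k*y)/k


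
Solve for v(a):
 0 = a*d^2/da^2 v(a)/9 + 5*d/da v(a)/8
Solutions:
 v(a) = C1 + C2/a^(37/8)


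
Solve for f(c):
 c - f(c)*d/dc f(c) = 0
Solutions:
 f(c) = -sqrt(C1 + c^2)
 f(c) = sqrt(C1 + c^2)


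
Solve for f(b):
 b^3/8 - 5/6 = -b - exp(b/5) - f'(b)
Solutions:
 f(b) = C1 - b^4/32 - b^2/2 + 5*b/6 - 5*exp(b/5)


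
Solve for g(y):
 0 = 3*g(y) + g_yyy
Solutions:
 g(y) = C3*exp(-3^(1/3)*y) + (C1*sin(3^(5/6)*y/2) + C2*cos(3^(5/6)*y/2))*exp(3^(1/3)*y/2)


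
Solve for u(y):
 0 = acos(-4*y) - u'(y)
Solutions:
 u(y) = C1 + y*acos(-4*y) + sqrt(1 - 16*y^2)/4


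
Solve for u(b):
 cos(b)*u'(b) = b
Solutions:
 u(b) = C1 + Integral(b/cos(b), b)


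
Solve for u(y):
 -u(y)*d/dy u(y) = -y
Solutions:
 u(y) = -sqrt(C1 + y^2)
 u(y) = sqrt(C1 + y^2)


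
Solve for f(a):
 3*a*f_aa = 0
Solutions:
 f(a) = C1 + C2*a


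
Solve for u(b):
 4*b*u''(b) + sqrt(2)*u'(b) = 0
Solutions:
 u(b) = C1 + C2*b^(1 - sqrt(2)/4)


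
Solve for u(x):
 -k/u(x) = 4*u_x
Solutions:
 u(x) = -sqrt(C1 - 2*k*x)/2
 u(x) = sqrt(C1 - 2*k*x)/2


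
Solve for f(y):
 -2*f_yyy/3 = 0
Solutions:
 f(y) = C1 + C2*y + C3*y^2


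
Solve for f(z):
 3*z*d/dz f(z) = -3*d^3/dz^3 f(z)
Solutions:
 f(z) = C1 + Integral(C2*airyai(-z) + C3*airybi(-z), z)


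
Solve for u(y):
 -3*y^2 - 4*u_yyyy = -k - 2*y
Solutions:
 u(y) = C1 + C2*y + C3*y^2 + C4*y^3 + k*y^4/96 - y^6/480 + y^5/240


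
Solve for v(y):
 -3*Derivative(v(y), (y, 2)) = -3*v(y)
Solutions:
 v(y) = C1*exp(-y) + C2*exp(y)


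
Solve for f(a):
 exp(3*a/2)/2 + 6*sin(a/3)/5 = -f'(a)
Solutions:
 f(a) = C1 - exp(3*a/2)/3 + 18*cos(a/3)/5


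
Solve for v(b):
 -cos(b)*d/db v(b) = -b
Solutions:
 v(b) = C1 + Integral(b/cos(b), b)


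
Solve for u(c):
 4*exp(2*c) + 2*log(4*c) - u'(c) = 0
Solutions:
 u(c) = C1 + 2*c*log(c) + 2*c*(-1 + 2*log(2)) + 2*exp(2*c)


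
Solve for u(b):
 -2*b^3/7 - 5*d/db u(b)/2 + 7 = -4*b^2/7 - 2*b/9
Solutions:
 u(b) = C1 - b^4/35 + 8*b^3/105 + 2*b^2/45 + 14*b/5


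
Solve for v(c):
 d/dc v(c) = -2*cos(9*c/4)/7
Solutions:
 v(c) = C1 - 8*sin(9*c/4)/63


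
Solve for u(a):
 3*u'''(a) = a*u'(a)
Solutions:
 u(a) = C1 + Integral(C2*airyai(3^(2/3)*a/3) + C3*airybi(3^(2/3)*a/3), a)


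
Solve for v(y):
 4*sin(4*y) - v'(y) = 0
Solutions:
 v(y) = C1 - cos(4*y)


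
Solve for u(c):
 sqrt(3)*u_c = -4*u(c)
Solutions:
 u(c) = C1*exp(-4*sqrt(3)*c/3)


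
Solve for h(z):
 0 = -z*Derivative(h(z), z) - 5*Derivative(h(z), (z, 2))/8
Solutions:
 h(z) = C1 + C2*erf(2*sqrt(5)*z/5)


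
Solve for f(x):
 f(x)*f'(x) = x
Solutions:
 f(x) = -sqrt(C1 + x^2)
 f(x) = sqrt(C1 + x^2)


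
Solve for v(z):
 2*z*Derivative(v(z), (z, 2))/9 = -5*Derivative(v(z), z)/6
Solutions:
 v(z) = C1 + C2/z^(11/4)


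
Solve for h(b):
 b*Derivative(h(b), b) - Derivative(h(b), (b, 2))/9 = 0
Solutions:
 h(b) = C1 + C2*erfi(3*sqrt(2)*b/2)


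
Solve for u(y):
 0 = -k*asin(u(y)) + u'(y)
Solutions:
 Integral(1/asin(_y), (_y, u(y))) = C1 + k*y


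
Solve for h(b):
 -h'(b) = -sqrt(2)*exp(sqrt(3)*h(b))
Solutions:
 h(b) = sqrt(3)*(2*log(-1/(C1 + sqrt(2)*b)) - log(3))/6


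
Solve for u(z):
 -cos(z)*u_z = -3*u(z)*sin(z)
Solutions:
 u(z) = C1/cos(z)^3


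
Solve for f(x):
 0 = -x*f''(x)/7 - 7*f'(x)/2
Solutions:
 f(x) = C1 + C2/x^(47/2)


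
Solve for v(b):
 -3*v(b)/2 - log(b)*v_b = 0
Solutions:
 v(b) = C1*exp(-3*li(b)/2)


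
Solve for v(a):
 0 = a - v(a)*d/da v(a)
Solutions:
 v(a) = -sqrt(C1 + a^2)
 v(a) = sqrt(C1 + a^2)


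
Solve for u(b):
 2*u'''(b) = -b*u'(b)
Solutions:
 u(b) = C1 + Integral(C2*airyai(-2^(2/3)*b/2) + C3*airybi(-2^(2/3)*b/2), b)


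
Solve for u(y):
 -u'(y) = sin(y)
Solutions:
 u(y) = C1 + cos(y)


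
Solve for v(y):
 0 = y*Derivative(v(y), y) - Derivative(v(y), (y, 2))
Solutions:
 v(y) = C1 + C2*erfi(sqrt(2)*y/2)


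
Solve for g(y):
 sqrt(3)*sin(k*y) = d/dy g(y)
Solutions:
 g(y) = C1 - sqrt(3)*cos(k*y)/k


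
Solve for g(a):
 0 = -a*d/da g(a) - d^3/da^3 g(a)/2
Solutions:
 g(a) = C1 + Integral(C2*airyai(-2^(1/3)*a) + C3*airybi(-2^(1/3)*a), a)


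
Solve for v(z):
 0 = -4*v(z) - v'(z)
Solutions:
 v(z) = C1*exp(-4*z)


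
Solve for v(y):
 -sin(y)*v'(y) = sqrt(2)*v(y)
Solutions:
 v(y) = C1*(cos(y) + 1)^(sqrt(2)/2)/(cos(y) - 1)^(sqrt(2)/2)


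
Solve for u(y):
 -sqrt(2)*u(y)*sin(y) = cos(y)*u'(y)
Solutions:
 u(y) = C1*cos(y)^(sqrt(2))


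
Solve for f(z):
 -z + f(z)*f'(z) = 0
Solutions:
 f(z) = -sqrt(C1 + z^2)
 f(z) = sqrt(C1 + z^2)


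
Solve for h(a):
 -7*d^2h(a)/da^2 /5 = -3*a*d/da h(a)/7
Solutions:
 h(a) = C1 + C2*erfi(sqrt(30)*a/14)


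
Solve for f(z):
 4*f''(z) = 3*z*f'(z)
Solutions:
 f(z) = C1 + C2*erfi(sqrt(6)*z/4)


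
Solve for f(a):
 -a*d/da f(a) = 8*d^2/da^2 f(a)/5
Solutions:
 f(a) = C1 + C2*erf(sqrt(5)*a/4)


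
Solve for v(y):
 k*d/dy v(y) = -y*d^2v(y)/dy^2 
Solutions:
 v(y) = C1 + y^(1 - re(k))*(C2*sin(log(y)*Abs(im(k))) + C3*cos(log(y)*im(k)))


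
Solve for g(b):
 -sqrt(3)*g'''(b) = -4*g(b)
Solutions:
 g(b) = C3*exp(2^(2/3)*3^(5/6)*b/3) + (C1*sin(2^(2/3)*3^(1/3)*b/2) + C2*cos(2^(2/3)*3^(1/3)*b/2))*exp(-2^(2/3)*3^(5/6)*b/6)


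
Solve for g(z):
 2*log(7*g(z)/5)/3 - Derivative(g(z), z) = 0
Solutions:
 3*Integral(1/(-log(_y) - log(7) + log(5)), (_y, g(z)))/2 = C1 - z


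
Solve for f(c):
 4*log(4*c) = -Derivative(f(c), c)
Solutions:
 f(c) = C1 - 4*c*log(c) - c*log(256) + 4*c


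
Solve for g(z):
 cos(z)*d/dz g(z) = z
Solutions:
 g(z) = C1 + Integral(z/cos(z), z)


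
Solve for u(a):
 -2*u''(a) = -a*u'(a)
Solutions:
 u(a) = C1 + C2*erfi(a/2)


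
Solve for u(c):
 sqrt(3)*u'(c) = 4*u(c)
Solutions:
 u(c) = C1*exp(4*sqrt(3)*c/3)


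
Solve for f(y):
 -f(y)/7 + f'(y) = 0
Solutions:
 f(y) = C1*exp(y/7)


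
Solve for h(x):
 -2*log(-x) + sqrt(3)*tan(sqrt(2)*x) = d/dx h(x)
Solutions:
 h(x) = C1 - 2*x*log(-x) + 2*x - sqrt(6)*log(cos(sqrt(2)*x))/2


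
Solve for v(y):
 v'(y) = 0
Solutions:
 v(y) = C1


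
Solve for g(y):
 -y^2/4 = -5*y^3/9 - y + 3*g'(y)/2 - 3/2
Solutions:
 g(y) = C1 + 5*y^4/54 - y^3/18 + y^2/3 + y


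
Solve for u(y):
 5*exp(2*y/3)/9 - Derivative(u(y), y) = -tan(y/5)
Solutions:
 u(y) = C1 + 5*exp(2*y/3)/6 - 5*log(cos(y/5))


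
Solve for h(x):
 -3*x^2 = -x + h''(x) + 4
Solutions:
 h(x) = C1 + C2*x - x^4/4 + x^3/6 - 2*x^2


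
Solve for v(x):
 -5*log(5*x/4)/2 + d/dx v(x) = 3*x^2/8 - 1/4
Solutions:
 v(x) = C1 + x^3/8 + 5*x*log(x)/2 - 5*x*log(2) - 11*x/4 + 5*x*log(5)/2


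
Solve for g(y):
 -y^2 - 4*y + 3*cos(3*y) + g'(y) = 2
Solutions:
 g(y) = C1 + y^3/3 + 2*y^2 + 2*y - sin(3*y)


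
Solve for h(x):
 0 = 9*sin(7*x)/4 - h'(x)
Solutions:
 h(x) = C1 - 9*cos(7*x)/28


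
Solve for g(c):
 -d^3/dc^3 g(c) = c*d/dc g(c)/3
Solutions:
 g(c) = C1 + Integral(C2*airyai(-3^(2/3)*c/3) + C3*airybi(-3^(2/3)*c/3), c)


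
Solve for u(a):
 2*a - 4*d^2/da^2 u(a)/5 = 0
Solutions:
 u(a) = C1 + C2*a + 5*a^3/12


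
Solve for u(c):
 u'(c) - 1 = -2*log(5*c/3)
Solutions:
 u(c) = C1 - 2*c*log(c) + c*log(9/25) + 3*c


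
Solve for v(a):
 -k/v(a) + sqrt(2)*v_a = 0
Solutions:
 v(a) = -sqrt(C1 + sqrt(2)*a*k)
 v(a) = sqrt(C1 + sqrt(2)*a*k)


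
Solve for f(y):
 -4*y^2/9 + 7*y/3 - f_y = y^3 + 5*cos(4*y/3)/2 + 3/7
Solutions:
 f(y) = C1 - y^4/4 - 4*y^3/27 + 7*y^2/6 - 3*y/7 - 15*sin(4*y/3)/8


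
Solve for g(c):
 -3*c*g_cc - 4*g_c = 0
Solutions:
 g(c) = C1 + C2/c^(1/3)


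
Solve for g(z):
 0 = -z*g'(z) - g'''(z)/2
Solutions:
 g(z) = C1 + Integral(C2*airyai(-2^(1/3)*z) + C3*airybi(-2^(1/3)*z), z)


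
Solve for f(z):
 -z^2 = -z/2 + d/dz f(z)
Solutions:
 f(z) = C1 - z^3/3 + z^2/4


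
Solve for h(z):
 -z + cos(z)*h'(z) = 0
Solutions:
 h(z) = C1 + Integral(z/cos(z), z)


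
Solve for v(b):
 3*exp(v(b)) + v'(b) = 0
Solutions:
 v(b) = log(1/(C1 + 3*b))


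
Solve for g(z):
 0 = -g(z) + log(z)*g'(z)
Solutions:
 g(z) = C1*exp(li(z))


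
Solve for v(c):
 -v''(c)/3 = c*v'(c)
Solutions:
 v(c) = C1 + C2*erf(sqrt(6)*c/2)


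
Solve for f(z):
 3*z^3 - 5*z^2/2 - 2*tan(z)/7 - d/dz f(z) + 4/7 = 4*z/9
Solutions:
 f(z) = C1 + 3*z^4/4 - 5*z^3/6 - 2*z^2/9 + 4*z/7 + 2*log(cos(z))/7


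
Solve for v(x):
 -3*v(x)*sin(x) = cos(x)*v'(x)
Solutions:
 v(x) = C1*cos(x)^3


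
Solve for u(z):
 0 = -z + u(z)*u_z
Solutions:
 u(z) = -sqrt(C1 + z^2)
 u(z) = sqrt(C1 + z^2)


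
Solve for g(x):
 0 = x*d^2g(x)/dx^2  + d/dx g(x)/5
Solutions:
 g(x) = C1 + C2*x^(4/5)


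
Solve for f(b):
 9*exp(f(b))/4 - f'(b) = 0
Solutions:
 f(b) = log(-1/(C1 + 9*b)) + 2*log(2)


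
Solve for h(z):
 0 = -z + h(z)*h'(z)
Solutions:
 h(z) = -sqrt(C1 + z^2)
 h(z) = sqrt(C1 + z^2)


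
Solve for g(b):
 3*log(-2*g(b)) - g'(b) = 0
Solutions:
 -Integral(1/(log(-_y) + log(2)), (_y, g(b)))/3 = C1 - b


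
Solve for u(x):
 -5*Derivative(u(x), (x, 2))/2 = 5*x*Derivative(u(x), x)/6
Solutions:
 u(x) = C1 + C2*erf(sqrt(6)*x/6)


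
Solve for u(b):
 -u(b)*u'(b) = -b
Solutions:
 u(b) = -sqrt(C1 + b^2)
 u(b) = sqrt(C1 + b^2)


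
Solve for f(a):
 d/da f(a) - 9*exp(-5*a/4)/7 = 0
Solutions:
 f(a) = C1 - 36*exp(-5*a/4)/35


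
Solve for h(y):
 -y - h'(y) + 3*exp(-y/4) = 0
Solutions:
 h(y) = C1 - y^2/2 - 12*exp(-y/4)


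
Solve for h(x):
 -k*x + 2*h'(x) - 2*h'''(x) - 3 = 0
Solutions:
 h(x) = C1 + C2*exp(-x) + C3*exp(x) + k*x^2/4 + 3*x/2


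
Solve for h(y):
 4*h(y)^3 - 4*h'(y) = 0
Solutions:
 h(y) = -sqrt(2)*sqrt(-1/(C1 + y))/2
 h(y) = sqrt(2)*sqrt(-1/(C1 + y))/2


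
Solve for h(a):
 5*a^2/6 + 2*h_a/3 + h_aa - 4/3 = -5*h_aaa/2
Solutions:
 h(a) = C1 - 5*a^3/12 + 15*a^2/8 + 23*a/4 + (C2*sin(sqrt(51)*a/15) + C3*cos(sqrt(51)*a/15))*exp(-a/5)


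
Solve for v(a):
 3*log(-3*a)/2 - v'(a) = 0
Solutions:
 v(a) = C1 + 3*a*log(-a)/2 + 3*a*(-1 + log(3))/2


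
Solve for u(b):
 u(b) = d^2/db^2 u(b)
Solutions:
 u(b) = C1*exp(-b) + C2*exp(b)


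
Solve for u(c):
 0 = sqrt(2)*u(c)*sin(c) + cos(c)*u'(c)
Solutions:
 u(c) = C1*cos(c)^(sqrt(2))


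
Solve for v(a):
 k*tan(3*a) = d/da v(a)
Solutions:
 v(a) = C1 - k*log(cos(3*a))/3


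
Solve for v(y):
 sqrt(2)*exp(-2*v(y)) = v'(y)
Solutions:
 v(y) = log(-sqrt(C1 + 2*sqrt(2)*y))
 v(y) = log(C1 + 2*sqrt(2)*y)/2


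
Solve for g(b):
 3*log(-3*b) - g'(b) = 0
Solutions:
 g(b) = C1 + 3*b*log(-b) + 3*b*(-1 + log(3))


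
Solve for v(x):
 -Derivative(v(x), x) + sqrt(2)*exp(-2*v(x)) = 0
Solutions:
 v(x) = log(-sqrt(C1 + 2*sqrt(2)*x))
 v(x) = log(C1 + 2*sqrt(2)*x)/2


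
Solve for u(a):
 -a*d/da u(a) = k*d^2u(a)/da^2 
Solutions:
 u(a) = C1 + C2*sqrt(k)*erf(sqrt(2)*a*sqrt(1/k)/2)


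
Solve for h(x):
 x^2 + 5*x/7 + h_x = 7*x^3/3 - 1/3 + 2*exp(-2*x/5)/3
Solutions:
 h(x) = C1 + 7*x^4/12 - x^3/3 - 5*x^2/14 - x/3 - 5*exp(-2*x/5)/3


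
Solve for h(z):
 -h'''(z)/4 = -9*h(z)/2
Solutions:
 h(z) = C3*exp(18^(1/3)*z) + (C1*sin(3*2^(1/3)*3^(1/6)*z/2) + C2*cos(3*2^(1/3)*3^(1/6)*z/2))*exp(-18^(1/3)*z/2)


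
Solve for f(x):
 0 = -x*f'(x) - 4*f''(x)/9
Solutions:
 f(x) = C1 + C2*erf(3*sqrt(2)*x/4)


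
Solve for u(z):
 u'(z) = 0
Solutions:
 u(z) = C1


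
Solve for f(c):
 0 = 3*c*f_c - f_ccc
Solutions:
 f(c) = C1 + Integral(C2*airyai(3^(1/3)*c) + C3*airybi(3^(1/3)*c), c)


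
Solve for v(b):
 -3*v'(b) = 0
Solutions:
 v(b) = C1


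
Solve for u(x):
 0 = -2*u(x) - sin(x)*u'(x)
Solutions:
 u(x) = C1*(cos(x) + 1)/(cos(x) - 1)


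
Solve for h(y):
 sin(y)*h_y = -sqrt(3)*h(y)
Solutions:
 h(y) = C1*(cos(y) + 1)^(sqrt(3)/2)/(cos(y) - 1)^(sqrt(3)/2)


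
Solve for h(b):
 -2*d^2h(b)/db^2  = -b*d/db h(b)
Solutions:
 h(b) = C1 + C2*erfi(b/2)


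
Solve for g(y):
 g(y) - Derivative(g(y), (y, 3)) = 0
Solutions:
 g(y) = C3*exp(y) + (C1*sin(sqrt(3)*y/2) + C2*cos(sqrt(3)*y/2))*exp(-y/2)


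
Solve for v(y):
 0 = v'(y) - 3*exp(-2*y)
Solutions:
 v(y) = C1 - 3*exp(-2*y)/2


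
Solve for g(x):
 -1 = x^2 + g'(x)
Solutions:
 g(x) = C1 - x^3/3 - x


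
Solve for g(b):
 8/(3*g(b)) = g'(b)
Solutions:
 g(b) = -sqrt(C1 + 48*b)/3
 g(b) = sqrt(C1 + 48*b)/3


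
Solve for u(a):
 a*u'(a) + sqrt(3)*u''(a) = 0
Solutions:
 u(a) = C1 + C2*erf(sqrt(2)*3^(3/4)*a/6)


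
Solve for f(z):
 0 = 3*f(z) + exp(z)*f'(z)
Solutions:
 f(z) = C1*exp(3*exp(-z))


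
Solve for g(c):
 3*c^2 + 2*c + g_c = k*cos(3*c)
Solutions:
 g(c) = C1 - c^3 - c^2 + k*sin(3*c)/3


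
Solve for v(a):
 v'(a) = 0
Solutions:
 v(a) = C1


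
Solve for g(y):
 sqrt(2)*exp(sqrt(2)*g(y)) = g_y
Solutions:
 g(y) = sqrt(2)*(2*log(-1/(C1 + sqrt(2)*y)) - log(2))/4


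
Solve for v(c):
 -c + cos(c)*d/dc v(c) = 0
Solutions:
 v(c) = C1 + Integral(c/cos(c), c)


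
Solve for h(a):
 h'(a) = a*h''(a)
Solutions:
 h(a) = C1 + C2*a^2


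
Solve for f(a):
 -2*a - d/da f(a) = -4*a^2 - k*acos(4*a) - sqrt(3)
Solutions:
 f(a) = C1 + 4*a^3/3 - a^2 + sqrt(3)*a + k*(a*acos(4*a) - sqrt(1 - 16*a^2)/4)


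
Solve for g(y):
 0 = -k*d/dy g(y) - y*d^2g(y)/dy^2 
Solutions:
 g(y) = C1 + y^(1 - re(k))*(C2*sin(log(y)*Abs(im(k))) + C3*cos(log(y)*im(k)))


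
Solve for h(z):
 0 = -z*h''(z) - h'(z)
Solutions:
 h(z) = C1 + C2*log(z)


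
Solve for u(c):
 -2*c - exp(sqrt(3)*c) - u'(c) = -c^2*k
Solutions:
 u(c) = C1 + c^3*k/3 - c^2 - sqrt(3)*exp(sqrt(3)*c)/3


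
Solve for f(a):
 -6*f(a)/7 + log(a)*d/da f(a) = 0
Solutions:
 f(a) = C1*exp(6*li(a)/7)


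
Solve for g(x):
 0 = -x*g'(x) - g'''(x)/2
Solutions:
 g(x) = C1 + Integral(C2*airyai(-2^(1/3)*x) + C3*airybi(-2^(1/3)*x), x)


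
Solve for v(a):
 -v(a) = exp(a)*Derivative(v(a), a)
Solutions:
 v(a) = C1*exp(exp(-a))


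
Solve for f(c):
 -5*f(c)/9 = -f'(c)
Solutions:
 f(c) = C1*exp(5*c/9)


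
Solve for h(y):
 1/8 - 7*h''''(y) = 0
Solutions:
 h(y) = C1 + C2*y + C3*y^2 + C4*y^3 + y^4/1344


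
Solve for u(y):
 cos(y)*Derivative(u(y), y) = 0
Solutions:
 u(y) = C1


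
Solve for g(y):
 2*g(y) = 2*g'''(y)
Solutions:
 g(y) = C3*exp(y) + (C1*sin(sqrt(3)*y/2) + C2*cos(sqrt(3)*y/2))*exp(-y/2)


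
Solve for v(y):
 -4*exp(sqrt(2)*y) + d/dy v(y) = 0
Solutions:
 v(y) = C1 + 2*sqrt(2)*exp(sqrt(2)*y)


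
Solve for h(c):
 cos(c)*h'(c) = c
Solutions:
 h(c) = C1 + Integral(c/cos(c), c)


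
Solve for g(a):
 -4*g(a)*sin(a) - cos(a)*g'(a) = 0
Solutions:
 g(a) = C1*cos(a)^4


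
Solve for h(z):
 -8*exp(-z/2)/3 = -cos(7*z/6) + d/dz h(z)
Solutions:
 h(z) = C1 + 6*sin(7*z/6)/7 + 16*exp(-z/2)/3


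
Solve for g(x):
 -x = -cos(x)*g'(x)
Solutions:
 g(x) = C1 + Integral(x/cos(x), x)


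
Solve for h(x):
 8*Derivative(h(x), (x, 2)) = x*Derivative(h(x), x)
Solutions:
 h(x) = C1 + C2*erfi(x/4)


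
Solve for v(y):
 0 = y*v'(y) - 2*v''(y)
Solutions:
 v(y) = C1 + C2*erfi(y/2)


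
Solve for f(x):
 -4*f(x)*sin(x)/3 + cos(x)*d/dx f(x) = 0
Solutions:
 f(x) = C1/cos(x)^(4/3)


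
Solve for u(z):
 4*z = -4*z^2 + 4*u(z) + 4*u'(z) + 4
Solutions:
 u(z) = C1*exp(-z) + z^2 - z


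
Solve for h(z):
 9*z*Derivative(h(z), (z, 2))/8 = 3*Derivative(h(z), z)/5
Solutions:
 h(z) = C1 + C2*z^(23/15)


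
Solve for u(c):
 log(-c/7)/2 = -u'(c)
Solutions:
 u(c) = C1 - c*log(-c)/2 + c*(1 + log(7))/2


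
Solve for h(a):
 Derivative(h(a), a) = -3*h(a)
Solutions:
 h(a) = C1*exp(-3*a)


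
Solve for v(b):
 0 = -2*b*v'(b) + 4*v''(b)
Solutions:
 v(b) = C1 + C2*erfi(b/2)


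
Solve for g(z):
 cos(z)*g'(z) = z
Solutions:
 g(z) = C1 + Integral(z/cos(z), z)


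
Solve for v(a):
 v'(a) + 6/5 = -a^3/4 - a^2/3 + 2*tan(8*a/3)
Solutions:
 v(a) = C1 - a^4/16 - a^3/9 - 6*a/5 - 3*log(cos(8*a/3))/4


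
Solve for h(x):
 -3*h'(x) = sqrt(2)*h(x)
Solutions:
 h(x) = C1*exp(-sqrt(2)*x/3)


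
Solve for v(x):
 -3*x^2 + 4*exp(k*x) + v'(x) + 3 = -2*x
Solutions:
 v(x) = C1 + x^3 - x^2 - 3*x - 4*exp(k*x)/k


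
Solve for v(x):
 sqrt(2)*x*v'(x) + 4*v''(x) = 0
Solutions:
 v(x) = C1 + C2*erf(2^(3/4)*x/4)


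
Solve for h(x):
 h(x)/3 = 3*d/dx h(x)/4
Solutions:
 h(x) = C1*exp(4*x/9)


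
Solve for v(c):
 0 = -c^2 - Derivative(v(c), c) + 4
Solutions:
 v(c) = C1 - c^3/3 + 4*c


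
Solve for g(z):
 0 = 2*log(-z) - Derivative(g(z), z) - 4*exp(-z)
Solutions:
 g(z) = C1 + 2*z*log(-z) - 2*z + 4*exp(-z)


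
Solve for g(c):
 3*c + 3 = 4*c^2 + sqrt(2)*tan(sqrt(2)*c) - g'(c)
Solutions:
 g(c) = C1 + 4*c^3/3 - 3*c^2/2 - 3*c - log(cos(sqrt(2)*c))


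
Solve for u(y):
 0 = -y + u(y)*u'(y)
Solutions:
 u(y) = -sqrt(C1 + y^2)
 u(y) = sqrt(C1 + y^2)


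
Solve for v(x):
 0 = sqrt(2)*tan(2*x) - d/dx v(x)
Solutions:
 v(x) = C1 - sqrt(2)*log(cos(2*x))/2


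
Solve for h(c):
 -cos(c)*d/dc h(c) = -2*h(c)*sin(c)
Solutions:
 h(c) = C1/cos(c)^2


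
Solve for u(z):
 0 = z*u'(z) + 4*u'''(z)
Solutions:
 u(z) = C1 + Integral(C2*airyai(-2^(1/3)*z/2) + C3*airybi(-2^(1/3)*z/2), z)


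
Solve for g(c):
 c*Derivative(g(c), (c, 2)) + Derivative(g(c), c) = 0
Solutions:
 g(c) = C1 + C2*log(c)


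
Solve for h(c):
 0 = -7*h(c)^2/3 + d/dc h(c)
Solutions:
 h(c) = -3/(C1 + 7*c)


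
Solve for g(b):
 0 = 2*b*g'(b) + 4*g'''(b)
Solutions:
 g(b) = C1 + Integral(C2*airyai(-2^(2/3)*b/2) + C3*airybi(-2^(2/3)*b/2), b)


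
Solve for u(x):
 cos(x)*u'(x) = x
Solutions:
 u(x) = C1 + Integral(x/cos(x), x)


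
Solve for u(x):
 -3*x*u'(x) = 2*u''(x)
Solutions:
 u(x) = C1 + C2*erf(sqrt(3)*x/2)


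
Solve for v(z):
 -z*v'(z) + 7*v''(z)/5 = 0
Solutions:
 v(z) = C1 + C2*erfi(sqrt(70)*z/14)


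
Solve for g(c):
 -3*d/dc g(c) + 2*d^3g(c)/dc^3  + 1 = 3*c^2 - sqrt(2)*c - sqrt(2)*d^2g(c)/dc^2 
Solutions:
 g(c) = C1 + C2*exp(c*(-sqrt(2) + sqrt(26))/4) + C3*exp(-c*(sqrt(2) + sqrt(26))/4) - c^3/3 - sqrt(2)*c^2/6 - 11*c/9


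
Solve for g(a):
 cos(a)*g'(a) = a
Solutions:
 g(a) = C1 + Integral(a/cos(a), a)


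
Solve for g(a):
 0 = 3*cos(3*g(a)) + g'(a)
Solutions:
 g(a) = -asin((C1 + exp(18*a))/(C1 - exp(18*a)))/3 + pi/3
 g(a) = asin((C1 + exp(18*a))/(C1 - exp(18*a)))/3


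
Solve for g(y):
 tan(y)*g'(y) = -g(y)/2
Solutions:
 g(y) = C1/sqrt(sin(y))


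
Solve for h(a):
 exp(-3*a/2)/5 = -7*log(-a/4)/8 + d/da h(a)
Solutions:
 h(a) = C1 + 7*a*log(-a)/8 + 7*a*(-2*log(2) - 1)/8 - 2*exp(-3*a/2)/15


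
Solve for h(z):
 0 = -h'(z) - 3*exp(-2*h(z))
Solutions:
 h(z) = log(-sqrt(C1 - 6*z))
 h(z) = log(C1 - 6*z)/2


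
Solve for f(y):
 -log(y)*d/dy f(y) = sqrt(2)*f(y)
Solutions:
 f(y) = C1*exp(-sqrt(2)*li(y))


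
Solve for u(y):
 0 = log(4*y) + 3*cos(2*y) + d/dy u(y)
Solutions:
 u(y) = C1 - y*log(y) - 2*y*log(2) + y - 3*sin(2*y)/2


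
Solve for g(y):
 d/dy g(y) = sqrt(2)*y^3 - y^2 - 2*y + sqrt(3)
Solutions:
 g(y) = C1 + sqrt(2)*y^4/4 - y^3/3 - y^2 + sqrt(3)*y


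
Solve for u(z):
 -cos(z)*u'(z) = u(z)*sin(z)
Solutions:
 u(z) = C1*cos(z)


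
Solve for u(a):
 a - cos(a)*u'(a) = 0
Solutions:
 u(a) = C1 + Integral(a/cos(a), a)


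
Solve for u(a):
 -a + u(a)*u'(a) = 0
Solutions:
 u(a) = -sqrt(C1 + a^2)
 u(a) = sqrt(C1 + a^2)


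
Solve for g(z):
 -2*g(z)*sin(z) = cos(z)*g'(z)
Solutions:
 g(z) = C1*cos(z)^2


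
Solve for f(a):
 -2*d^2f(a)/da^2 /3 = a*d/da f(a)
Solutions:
 f(a) = C1 + C2*erf(sqrt(3)*a/2)


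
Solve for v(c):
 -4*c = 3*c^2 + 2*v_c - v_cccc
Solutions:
 v(c) = C1 + C4*exp(2^(1/3)*c) - c^3/2 - c^2 + (C2*sin(2^(1/3)*sqrt(3)*c/2) + C3*cos(2^(1/3)*sqrt(3)*c/2))*exp(-2^(1/3)*c/2)


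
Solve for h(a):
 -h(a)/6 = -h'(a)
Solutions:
 h(a) = C1*exp(a/6)


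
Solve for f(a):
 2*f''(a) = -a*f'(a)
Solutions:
 f(a) = C1 + C2*erf(a/2)


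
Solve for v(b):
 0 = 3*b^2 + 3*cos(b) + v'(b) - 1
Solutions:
 v(b) = C1 - b^3 + b - 3*sin(b)


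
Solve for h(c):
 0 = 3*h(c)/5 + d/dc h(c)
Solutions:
 h(c) = C1*exp(-3*c/5)


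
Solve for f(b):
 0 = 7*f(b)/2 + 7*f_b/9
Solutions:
 f(b) = C1*exp(-9*b/2)


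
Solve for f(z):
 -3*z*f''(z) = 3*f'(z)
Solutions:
 f(z) = C1 + C2*log(z)


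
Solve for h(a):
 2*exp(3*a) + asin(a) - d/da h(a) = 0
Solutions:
 h(a) = C1 + a*asin(a) + sqrt(1 - a^2) + 2*exp(3*a)/3


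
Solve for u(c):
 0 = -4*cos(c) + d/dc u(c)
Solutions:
 u(c) = C1 + 4*sin(c)


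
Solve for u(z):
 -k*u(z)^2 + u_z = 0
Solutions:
 u(z) = -1/(C1 + k*z)


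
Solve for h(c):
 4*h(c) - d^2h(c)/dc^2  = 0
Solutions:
 h(c) = C1*exp(-2*c) + C2*exp(2*c)


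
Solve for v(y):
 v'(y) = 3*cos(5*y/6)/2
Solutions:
 v(y) = C1 + 9*sin(5*y/6)/5


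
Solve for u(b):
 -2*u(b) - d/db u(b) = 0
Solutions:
 u(b) = C1*exp(-2*b)


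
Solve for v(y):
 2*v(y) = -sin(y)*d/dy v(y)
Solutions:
 v(y) = C1*(cos(y) + 1)/(cos(y) - 1)


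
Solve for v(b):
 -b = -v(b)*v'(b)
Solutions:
 v(b) = -sqrt(C1 + b^2)
 v(b) = sqrt(C1 + b^2)


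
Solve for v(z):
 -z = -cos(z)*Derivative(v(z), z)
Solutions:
 v(z) = C1 + Integral(z/cos(z), z)


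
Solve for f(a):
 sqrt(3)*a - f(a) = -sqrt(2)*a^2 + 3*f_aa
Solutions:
 f(a) = C1*sin(sqrt(3)*a/3) + C2*cos(sqrt(3)*a/3) + sqrt(2)*a^2 + sqrt(3)*a - 6*sqrt(2)


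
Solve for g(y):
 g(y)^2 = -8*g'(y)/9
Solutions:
 g(y) = 8/(C1 + 9*y)


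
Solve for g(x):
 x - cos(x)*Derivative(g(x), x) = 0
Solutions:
 g(x) = C1 + Integral(x/cos(x), x)


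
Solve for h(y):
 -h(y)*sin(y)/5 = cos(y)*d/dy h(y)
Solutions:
 h(y) = C1*cos(y)^(1/5)


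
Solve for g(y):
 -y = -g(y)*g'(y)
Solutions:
 g(y) = -sqrt(C1 + y^2)
 g(y) = sqrt(C1 + y^2)


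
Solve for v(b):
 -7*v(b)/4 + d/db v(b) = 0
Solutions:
 v(b) = C1*exp(7*b/4)


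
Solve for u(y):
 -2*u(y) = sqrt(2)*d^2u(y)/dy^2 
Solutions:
 u(y) = C1*sin(2^(1/4)*y) + C2*cos(2^(1/4)*y)


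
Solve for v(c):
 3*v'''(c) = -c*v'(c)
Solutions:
 v(c) = C1 + Integral(C2*airyai(-3^(2/3)*c/3) + C3*airybi(-3^(2/3)*c/3), c)


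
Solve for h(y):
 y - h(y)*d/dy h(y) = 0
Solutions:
 h(y) = -sqrt(C1 + y^2)
 h(y) = sqrt(C1 + y^2)


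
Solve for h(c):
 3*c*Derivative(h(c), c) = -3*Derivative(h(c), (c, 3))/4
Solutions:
 h(c) = C1 + Integral(C2*airyai(-2^(2/3)*c) + C3*airybi(-2^(2/3)*c), c)


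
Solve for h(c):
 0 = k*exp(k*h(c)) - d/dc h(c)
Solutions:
 h(c) = Piecewise((log(-1/(C1*k + c*k^2))/k, Ne(k, 0)), (nan, True))
 h(c) = Piecewise((C1 + c*k, Eq(k, 0)), (nan, True))


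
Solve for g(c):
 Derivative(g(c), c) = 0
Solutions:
 g(c) = C1


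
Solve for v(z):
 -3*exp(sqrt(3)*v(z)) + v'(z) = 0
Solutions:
 v(z) = sqrt(3)*(2*log(-1/(C1 + 3*z)) - log(3))/6


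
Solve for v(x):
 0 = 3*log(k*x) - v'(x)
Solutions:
 v(x) = C1 + 3*x*log(k*x) - 3*x
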